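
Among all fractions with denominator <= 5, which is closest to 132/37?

Expand x = 132/37 as a continued fraction with the Euclidean algorithm:
  132 = 3*37 + 21, so a_0 = 3.
  37 = 1*21 + 16, so a_1 = 1.
  21 = 1*16 + 5, so a_2 = 1.
  16 = 3*5 + 1, so a_3 = 3.
  5 = 5*1 + 0, so a_4 = 5.
so x = [3; 1, 1, 3, 5].
Convergents (p_i = a_i*p_{i-1} + p_{i-2}, q_i = a_i*q_{i-1} + q_{i-2} with p_{-2}=0, p_{-1}=1, q_{-2}=1, q_{-1}=0), until the denominator exceeds 5:
  i=0: a_0=3, p_0 = 3*1 + 0 = 3, q_0 = 3*0 + 1 = 1.
  i=1: a_1=1, p_1 = 1*3 + 1 = 4, q_1 = 1*1 + 0 = 1.
  i=2: a_2=1, p_2 = 1*4 + 3 = 7, q_2 = 1*1 + 1 = 2.
  i=3: a_3=3, p_3 = 3*7 + 4 = 25, q_3 = 3*2 + 1 = 7.
q_3 = 7 > 5, so the last convergent with denominator <= 5 is p_2/q_2 = 7/2.
The closest fraction with denominator <= 5 is either p_2/q_2 or the intermediate fraction (k*p_2 + p_1)/(k*q_2 + q_1) with the largest k >= 1 whose denominator stays <= 5; these approach x as k grows, and every other convergent or intermediate fraction in range is farther away.
Largest k: floor((5 - q_1)/q_2) = floor((5 - 1)/2) = 2.
That gives (2*7 + 4)/(2*2 + 1) = 18/5.
Compare the errors: |x - 7/2| = |132*2 - 7*37|/(37*2) = 5/74, and |x - 18/5| = |132*5 - 18*37|/(37*5) = 6/185.
Cross-multiplying, 6*74 = 444 < 925 = 5*185, so 6/185 is smaller: the intermediate fraction 18/5 is closer to x than 7/2.

18/5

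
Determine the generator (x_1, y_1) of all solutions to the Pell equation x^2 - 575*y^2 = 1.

First expand sqrt(575) as a continued fraction. With x_i = (sqrt(575) + m_i)/d_i and (m_0, d_0) = (0, 1): a_0 = floor(sqrt(575)) = 23, since 23^2 = 529 <= 575 < 576 = 24^2.
Iterate m_{i+1} = d_i*a_i - m_i, d_{i+1} = (575 - m_{i+1}^2)/d_i, a_{i+1} = floor((a_0 + m_{i+1})/d_{i+1}):
  m_1 = 1*23 - 0 = 23, d_1 = (575 - 23^2)/1 = 46/1 = 46, a_1 = floor((23 + 23)/46) = 1.
  m_2 = 46*1 - 23 = 23, d_2 = (575 - 23^2)/46 = 46/46 = 1, a_2 = floor((23 + 23)/1) = 46.
  m_3 = 1*46 - 23 = 23, d_3 = (575 - 23^2)/1 = 46/1 = 46: (m_3, d_3) = (m_1, d_1) = (23, 46), so from here the quotients repeat a_1, a_2; the period length is 2.
So sqrt(575) = [23; (1, 46)] with period length k = 2.
k is even, so the fundamental solution of x^2 - 575y^2 = 1 is (p_{k-1}, q_{k-1}) = (p_1, q_1); compute convergents through index 1.
Convergents (p_i = a_i*p_{i-1} + p_{i-2}, q_i = a_i*q_{i-1} + q_{i-2} with p_{-2}=0, p_{-1}=1, q_{-2}=1, q_{-1}=0):
  i=0: a_0=23, p_0 = 23*1 + 0 = 23, q_0 = 23*0 + 1 = 1.
  i=1: a_1=1, p_1 = 1*23 + 1 = 24, q_1 = 1*1 + 0 = 1.
Check: 24^2 - 575*1^2 = 576 - 575 = 1, so (x, y) = (24, 1) solves the equation, and by the theorem it is the least positive solution.

(x, y) = (24, 1)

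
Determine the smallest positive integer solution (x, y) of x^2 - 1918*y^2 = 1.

(x, y) = (416753, 9516)

First expand sqrt(1918) as a continued fraction. With x_i = (sqrt(1918) + m_i)/d_i and (m_0, d_0) = (0, 1): a_0 = floor(sqrt(1918)) = 43, since 43^2 = 1849 <= 1918 < 1936 = 44^2.
Iterate m_{i+1} = d_i*a_i - m_i, d_{i+1} = (1918 - m_{i+1}^2)/d_i, a_{i+1} = floor((a_0 + m_{i+1})/d_{i+1}):
  m_1 = 1*43 - 0 = 43, d_1 = (1918 - 43^2)/1 = 69/1 = 69, a_1 = floor((43 + 43)/69) = 1.
  m_2 = 69*1 - 43 = 26, d_2 = (1918 - 26^2)/69 = 1242/69 = 18, a_2 = floor((43 + 26)/18) = 3.
  m_3 = 18*3 - 26 = 28, d_3 = (1918 - 28^2)/18 = 1134/18 = 63, a_3 = floor((43 + 28)/63) = 1.
  m_4 = 63*1 - 28 = 35, d_4 = (1918 - 35^2)/63 = 693/63 = 11, a_4 = floor((43 + 35)/11) = 7.
  m_5 = 11*7 - 35 = 42, d_5 = (1918 - 42^2)/11 = 154/11 = 14, a_5 = floor((43 + 42)/14) = 6.
  m_6 = 14*6 - 42 = 42, d_6 = (1918 - 42^2)/14 = 154/14 = 11, a_6 = floor((43 + 42)/11) = 7.
  m_7 = 11*7 - 42 = 35, d_7 = (1918 - 35^2)/11 = 693/11 = 63, a_7 = floor((43 + 35)/63) = 1.
  m_8 = 63*1 - 35 = 28, d_8 = (1918 - 28^2)/63 = 1134/63 = 18, a_8 = floor((43 + 28)/18) = 3.
  m_9 = 18*3 - 28 = 26, d_9 = (1918 - 26^2)/18 = 1242/18 = 69, a_9 = floor((43 + 26)/69) = 1.
  m_10 = 69*1 - 26 = 43, d_10 = (1918 - 43^2)/69 = 69/69 = 1, a_10 = floor((43 + 43)/1) = 86.
  m_11 = 1*86 - 43 = 43, d_11 = (1918 - 43^2)/1 = 69/1 = 69: (m_11, d_11) = (m_1, d_1) = (43, 69), so from here the quotients repeat a_1, ..., a_10; the period length is 10.
So sqrt(1918) = [43; (1, 3, 1, 7, 6, 7, 1, 3, 1, 86)] with period length k = 10.
k is even, so the fundamental solution of x^2 - 1918y^2 = 1 is (p_{k-1}, q_{k-1}) = (p_9, q_9); compute convergents through index 9.
Convergents (p_i = a_i*p_{i-1} + p_{i-2}, q_i = a_i*q_{i-1} + q_{i-2} with p_{-2}=0, p_{-1}=1, q_{-2}=1, q_{-1}=0):
  i=0: a_0=43, p_0 = 43*1 + 0 = 43, q_0 = 43*0 + 1 = 1.
  i=1: a_1=1, p_1 = 1*43 + 1 = 44, q_1 = 1*1 + 0 = 1.
  i=2: a_2=3, p_2 = 3*44 + 43 = 175, q_2 = 3*1 + 1 = 4.
  i=3: a_3=1, p_3 = 1*175 + 44 = 219, q_3 = 1*4 + 1 = 5.
  i=4: a_4=7, p_4 = 7*219 + 175 = 1708, q_4 = 7*5 + 4 = 39.
  i=5: a_5=6, p_5 = 6*1708 + 219 = 10467, q_5 = 6*39 + 5 = 239.
  i=6: a_6=7, p_6 = 7*10467 + 1708 = 74977, q_6 = 7*239 + 39 = 1712.
  i=7: a_7=1, p_7 = 1*74977 + 10467 = 85444, q_7 = 1*1712 + 239 = 1951.
  i=8: a_8=3, p_8 = 3*85444 + 74977 = 331309, q_8 = 3*1951 + 1712 = 7565.
  i=9: a_9=1, p_9 = 1*331309 + 85444 = 416753, q_9 = 1*7565 + 1951 = 9516.
Check: 416753^2 - 1918*9516^2 = 173683063009 - 173683063008 = 1, so (x, y) = (416753, 9516) solves the equation, and by the theorem it is the least positive solution.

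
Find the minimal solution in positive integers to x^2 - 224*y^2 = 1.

(x, y) = (15, 1)

First expand sqrt(224) as a continued fraction. With x_i = (sqrt(224) + m_i)/d_i and (m_0, d_0) = (0, 1): a_0 = floor(sqrt(224)) = 14, since 14^2 = 196 <= 224 < 225 = 15^2.
Iterate m_{i+1} = d_i*a_i - m_i, d_{i+1} = (224 - m_{i+1}^2)/d_i, a_{i+1} = floor((a_0 + m_{i+1})/d_{i+1}):
  m_1 = 1*14 - 0 = 14, d_1 = (224 - 14^2)/1 = 28/1 = 28, a_1 = floor((14 + 14)/28) = 1.
  m_2 = 28*1 - 14 = 14, d_2 = (224 - 14^2)/28 = 28/28 = 1, a_2 = floor((14 + 14)/1) = 28.
  m_3 = 1*28 - 14 = 14, d_3 = (224 - 14^2)/1 = 28/1 = 28: (m_3, d_3) = (m_1, d_1) = (14, 28), so from here the quotients repeat a_1, a_2; the period length is 2.
So sqrt(224) = [14; (1, 28)] with period length k = 2.
k is even, so the fundamental solution of x^2 - 224y^2 = 1 is (p_{k-1}, q_{k-1}) = (p_1, q_1); compute convergents through index 1.
Convergents (p_i = a_i*p_{i-1} + p_{i-2}, q_i = a_i*q_{i-1} + q_{i-2} with p_{-2}=0, p_{-1}=1, q_{-2}=1, q_{-1}=0):
  i=0: a_0=14, p_0 = 14*1 + 0 = 14, q_0 = 14*0 + 1 = 1.
  i=1: a_1=1, p_1 = 1*14 + 1 = 15, q_1 = 1*1 + 0 = 1.
Check: 15^2 - 224*1^2 = 225 - 224 = 1, so (x, y) = (15, 1) solves the equation, and by the theorem it is the least positive solution.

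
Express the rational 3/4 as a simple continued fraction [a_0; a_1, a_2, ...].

[0; 1, 3]

Run the Euclidean algorithm on 3 and 4; the successive quotients are the partial quotients a_0, a_1, ... (each step inverts the fractional part left over by the previous one):
  3 = 0*4 + 3, so a_0 = 0.
  4 = 1*3 + 1, so a_1 = 1.
  3 = 3*1 + 0, so a_2 = 3.
The remainder reaches 0 after 3 divisions, so the expansion has 3 partial quotients, read off in order.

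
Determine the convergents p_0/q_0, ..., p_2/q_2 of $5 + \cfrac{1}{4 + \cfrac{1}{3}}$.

Using the convergent recurrence p_i = a_i*p_{i-1} + p_{i-2}, q_i = a_i*q_{i-1} + q_{i-2} with p_{-2}=0, p_{-1}=1, q_{-2}=1, q_{-1}=0:
  i=0: a_0=5, p_0 = 5*1 + 0 = 5, q_0 = 5*0 + 1 = 1.
  i=1: a_1=4, p_1 = 4*5 + 1 = 21, q_1 = 4*1 + 0 = 4.
  i=2: a_2=3, p_2 = 3*21 + 5 = 68, q_2 = 3*4 + 1 = 13.

5/1, 21/4, 68/13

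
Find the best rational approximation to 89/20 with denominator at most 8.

31/7

Expand x = 89/20 as a continued fraction with the Euclidean algorithm:
  89 = 4*20 + 9, so a_0 = 4.
  20 = 2*9 + 2, so a_1 = 2.
  9 = 4*2 + 1, so a_2 = 4.
  2 = 2*1 + 0, so a_3 = 2.
so x = [4; 2, 4, 2].
Convergents (p_i = a_i*p_{i-1} + p_{i-2}, q_i = a_i*q_{i-1} + q_{i-2} with p_{-2}=0, p_{-1}=1, q_{-2}=1, q_{-1}=0), until the denominator exceeds 8:
  i=0: a_0=4, p_0 = 4*1 + 0 = 4, q_0 = 4*0 + 1 = 1.
  i=1: a_1=2, p_1 = 2*4 + 1 = 9, q_1 = 2*1 + 0 = 2.
  i=2: a_2=4, p_2 = 4*9 + 4 = 40, q_2 = 4*2 + 1 = 9.
q_2 = 9 > 8, so the last convergent with denominator <= 8 is p_1/q_1 = 9/2.
The closest fraction with denominator <= 8 is either p_1/q_1 or the intermediate fraction (k*p_1 + p_0)/(k*q_1 + q_0) with the largest k >= 1 whose denominator stays <= 8; these approach x as k grows, and every other convergent or intermediate fraction in range is farther away.
Largest k: floor((8 - q_0)/q_1) = floor((8 - 1)/2) = 3.
That gives (3*9 + 4)/(3*2 + 1) = 31/7.
Compare the errors: |x - 9/2| = |89*2 - 9*20|/(20*2) = 2/40, and |x - 31/7| = |89*7 - 31*20|/(20*7) = 3/140.
Cross-multiplying, 3*40 = 120 < 280 = 2*140, so 3/140 is smaller: the intermediate fraction 31/7 is closer to x than 9/2.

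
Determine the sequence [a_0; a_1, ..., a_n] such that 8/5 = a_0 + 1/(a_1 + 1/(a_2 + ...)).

[1; 1, 1, 2]

Run the Euclidean algorithm on 8 and 5; the successive quotients are the partial quotients a_0, a_1, ... (each step inverts the fractional part left over by the previous one):
  8 = 1*5 + 3, so a_0 = 1.
  5 = 1*3 + 2, so a_1 = 1.
  3 = 1*2 + 1, so a_2 = 1.
  2 = 2*1 + 0, so a_3 = 2.
The remainder reaches 0 after 4 divisions, so the expansion has 4 partial quotients, read off in order.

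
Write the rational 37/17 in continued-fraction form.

Run the Euclidean algorithm on 37 and 17; the successive quotients are the partial quotients a_0, a_1, ... (each step inverts the fractional part left over by the previous one):
  37 = 2*17 + 3, so a_0 = 2.
  17 = 5*3 + 2, so a_1 = 5.
  3 = 1*2 + 1, so a_2 = 1.
  2 = 2*1 + 0, so a_3 = 2.
The remainder reaches 0 after 4 divisions, so the expansion has 4 partial quotients, read off in order.

[2; 5, 1, 2]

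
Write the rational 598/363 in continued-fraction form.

Run the Euclidean algorithm on 598 and 363; the successive quotients are the partial quotients a_0, a_1, ... (each step inverts the fractional part left over by the previous one):
  598 = 1*363 + 235, so a_0 = 1.
  363 = 1*235 + 128, so a_1 = 1.
  235 = 1*128 + 107, so a_2 = 1.
  128 = 1*107 + 21, so a_3 = 1.
  107 = 5*21 + 2, so a_4 = 5.
  21 = 10*2 + 1, so a_5 = 10.
  2 = 2*1 + 0, so a_6 = 2.
The remainder reaches 0 after 7 divisions, so the expansion has 7 partial quotients, read off in order.

[1; 1, 1, 1, 5, 10, 2]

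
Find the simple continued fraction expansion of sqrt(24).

[4; (1, 8)]

Write x_i = (sqrt(24) + m_i)/d_i with (m_0, d_0) = (0, 1). a_0 = floor(sqrt(24)) = 4, since 4^2 = 16 <= 24 < 25 = 5^2.
Iterate m_{i+1} = d_i*a_i - m_i, d_{i+1} = (24 - m_{i+1}^2)/d_i, a_{i+1} = floor((a_0 + m_{i+1})/d_{i+1}):
  m_1 = 1*4 - 0 = 4, d_1 = (24 - 4^2)/1 = 8/1 = 8, a_1 = floor((4 + 4)/8) = 1.
  m_2 = 8*1 - 4 = 4, d_2 = (24 - 4^2)/8 = 8/8 = 1, a_2 = floor((4 + 4)/1) = 8.
  m_3 = 1*8 - 4 = 4, d_3 = (24 - 4^2)/1 = 8/1 = 8: (m_3, d_3) = (m_1, d_1) = (4, 8), so from here the quotients repeat a_1, a_2; the period length is 2.
Hence the expansion of sqrt(24) is a_0 = 4 followed by the repeating block 1, 8 (period 2).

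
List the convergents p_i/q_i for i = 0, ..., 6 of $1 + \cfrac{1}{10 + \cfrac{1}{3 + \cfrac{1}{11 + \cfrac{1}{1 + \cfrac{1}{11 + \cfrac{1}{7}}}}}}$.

Using the convergent recurrence p_i = a_i*p_{i-1} + p_{i-2}, q_i = a_i*q_{i-1} + q_{i-2} with p_{-2}=0, p_{-1}=1, q_{-2}=1, q_{-1}=0:
  i=0: a_0=1, p_0 = 1*1 + 0 = 1, q_0 = 1*0 + 1 = 1.
  i=1: a_1=10, p_1 = 10*1 + 1 = 11, q_1 = 10*1 + 0 = 10.
  i=2: a_2=3, p_2 = 3*11 + 1 = 34, q_2 = 3*10 + 1 = 31.
  i=3: a_3=11, p_3 = 11*34 + 11 = 385, q_3 = 11*31 + 10 = 351.
  i=4: a_4=1, p_4 = 1*385 + 34 = 419, q_4 = 1*351 + 31 = 382.
  i=5: a_5=11, p_5 = 11*419 + 385 = 4994, q_5 = 11*382 + 351 = 4553.
  i=6: a_6=7, p_6 = 7*4994 + 419 = 35377, q_6 = 7*4553 + 382 = 32253.

1/1, 11/10, 34/31, 385/351, 419/382, 4994/4553, 35377/32253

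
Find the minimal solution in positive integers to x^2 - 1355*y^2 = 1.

(x, y) = (1823289, 49532)

First expand sqrt(1355) as a continued fraction. With x_i = (sqrt(1355) + m_i)/d_i and (m_0, d_0) = (0, 1): a_0 = floor(sqrt(1355)) = 36, since 36^2 = 1296 <= 1355 < 1369 = 37^2.
Iterate m_{i+1} = d_i*a_i - m_i, d_{i+1} = (1355 - m_{i+1}^2)/d_i, a_{i+1} = floor((a_0 + m_{i+1})/d_{i+1}):
  m_1 = 1*36 - 0 = 36, d_1 = (1355 - 36^2)/1 = 59/1 = 59, a_1 = floor((36 + 36)/59) = 1.
  m_2 = 59*1 - 36 = 23, d_2 = (1355 - 23^2)/59 = 826/59 = 14, a_2 = floor((36 + 23)/14) = 4.
  m_3 = 14*4 - 23 = 33, d_3 = (1355 - 33^2)/14 = 266/14 = 19, a_3 = floor((36 + 33)/19) = 3.
  m_4 = 19*3 - 33 = 24, d_4 = (1355 - 24^2)/19 = 779/19 = 41, a_4 = floor((36 + 24)/41) = 1.
  m_5 = 41*1 - 24 = 17, d_5 = (1355 - 17^2)/41 = 1066/41 = 26, a_5 = floor((36 + 17)/26) = 2.
  m_6 = 26*2 - 17 = 35, d_6 = (1355 - 35^2)/26 = 130/26 = 5, a_6 = floor((36 + 35)/5) = 14.
  m_7 = 5*14 - 35 = 35, d_7 = (1355 - 35^2)/5 = 130/5 = 26, a_7 = floor((36 + 35)/26) = 2.
  m_8 = 26*2 - 35 = 17, d_8 = (1355 - 17^2)/26 = 1066/26 = 41, a_8 = floor((36 + 17)/41) = 1.
  m_9 = 41*1 - 17 = 24, d_9 = (1355 - 24^2)/41 = 779/41 = 19, a_9 = floor((36 + 24)/19) = 3.
  m_10 = 19*3 - 24 = 33, d_10 = (1355 - 33^2)/19 = 266/19 = 14, a_10 = floor((36 + 33)/14) = 4.
  m_11 = 14*4 - 33 = 23, d_11 = (1355 - 23^2)/14 = 826/14 = 59, a_11 = floor((36 + 23)/59) = 1.
  m_12 = 59*1 - 23 = 36, d_12 = (1355 - 36^2)/59 = 59/59 = 1, a_12 = floor((36 + 36)/1) = 72.
  m_13 = 1*72 - 36 = 36, d_13 = (1355 - 36^2)/1 = 59/1 = 59: (m_13, d_13) = (m_1, d_1) = (36, 59), so from here the quotients repeat a_1, ..., a_12; the period length is 12.
So sqrt(1355) = [36; (1, 4, 3, 1, 2, 14, 2, 1, 3, 4, 1, 72)] with period length k = 12.
k is even, so the fundamental solution of x^2 - 1355y^2 = 1 is (p_{k-1}, q_{k-1}) = (p_11, q_11); compute convergents through index 11.
Convergents (p_i = a_i*p_{i-1} + p_{i-2}, q_i = a_i*q_{i-1} + q_{i-2} with p_{-2}=0, p_{-1}=1, q_{-2}=1, q_{-1}=0):
  i=0: a_0=36, p_0 = 36*1 + 0 = 36, q_0 = 36*0 + 1 = 1.
  i=1: a_1=1, p_1 = 1*36 + 1 = 37, q_1 = 1*1 + 0 = 1.
  i=2: a_2=4, p_2 = 4*37 + 36 = 184, q_2 = 4*1 + 1 = 5.
  i=3: a_3=3, p_3 = 3*184 + 37 = 589, q_3 = 3*5 + 1 = 16.
  i=4: a_4=1, p_4 = 1*589 + 184 = 773, q_4 = 1*16 + 5 = 21.
  i=5: a_5=2, p_5 = 2*773 + 589 = 2135, q_5 = 2*21 + 16 = 58.
  i=6: a_6=14, p_6 = 14*2135 + 773 = 30663, q_6 = 14*58 + 21 = 833.
  i=7: a_7=2, p_7 = 2*30663 + 2135 = 63461, q_7 = 2*833 + 58 = 1724.
  i=8: a_8=1, p_8 = 1*63461 + 30663 = 94124, q_8 = 1*1724 + 833 = 2557.
  i=9: a_9=3, p_9 = 3*94124 + 63461 = 345833, q_9 = 3*2557 + 1724 = 9395.
  i=10: a_10=4, p_10 = 4*345833 + 94124 = 1477456, q_10 = 4*9395 + 2557 = 40137.
  i=11: a_11=1, p_11 = 1*1477456 + 345833 = 1823289, q_11 = 1*40137 + 9395 = 49532.
Check: 1823289^2 - 1355*49532^2 = 3324382777521 - 3324382777520 = 1, so (x, y) = (1823289, 49532) solves the equation, and by the theorem it is the least positive solution.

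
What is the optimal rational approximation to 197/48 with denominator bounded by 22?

Expand x = 197/48 as a continued fraction with the Euclidean algorithm:
  197 = 4*48 + 5, so a_0 = 4.
  48 = 9*5 + 3, so a_1 = 9.
  5 = 1*3 + 2, so a_2 = 1.
  3 = 1*2 + 1, so a_3 = 1.
  2 = 2*1 + 0, so a_4 = 2.
so x = [4; 9, 1, 1, 2].
Convergents (p_i = a_i*p_{i-1} + p_{i-2}, q_i = a_i*q_{i-1} + q_{i-2} with p_{-2}=0, p_{-1}=1, q_{-2}=1, q_{-1}=0), until the denominator exceeds 22:
  i=0: a_0=4, p_0 = 4*1 + 0 = 4, q_0 = 4*0 + 1 = 1.
  i=1: a_1=9, p_1 = 9*4 + 1 = 37, q_1 = 9*1 + 0 = 9.
  i=2: a_2=1, p_2 = 1*37 + 4 = 41, q_2 = 1*9 + 1 = 10.
  i=3: a_3=1, p_3 = 1*41 + 37 = 78, q_3 = 1*10 + 9 = 19.
  i=4: a_4=2, p_4 = 2*78 + 41 = 197, q_4 = 2*19 + 10 = 48.
q_4 = 48 > 22, so the last convergent with denominator <= 22 is p_3/q_3 = 78/19.
The closest fraction with denominator <= 22 is either p_3/q_3 or the intermediate fraction (k*p_3 + p_2)/(k*q_3 + q_2) with the largest k >= 1 whose denominator stays <= 22; these approach x as k grows, and every other convergent or intermediate fraction in range is farther away.
Largest k: floor((22 - q_2)/q_3) = floor((22 - 10)/19) = 0.
Since k = 0, no intermediate fraction beyond p_3/q_3 has denominator <= 22, so the convergent 78/19 is the closest (its error is |197*19 - 78*48|/(48*19) = 1/912).

78/19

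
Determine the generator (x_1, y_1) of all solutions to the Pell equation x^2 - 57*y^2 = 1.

(x, y) = (151, 20)

First expand sqrt(57) as a continued fraction. With x_i = (sqrt(57) + m_i)/d_i and (m_0, d_0) = (0, 1): a_0 = floor(sqrt(57)) = 7, since 7^2 = 49 <= 57 < 64 = 8^2.
Iterate m_{i+1} = d_i*a_i - m_i, d_{i+1} = (57 - m_{i+1}^2)/d_i, a_{i+1} = floor((a_0 + m_{i+1})/d_{i+1}):
  m_1 = 1*7 - 0 = 7, d_1 = (57 - 7^2)/1 = 8/1 = 8, a_1 = floor((7 + 7)/8) = 1.
  m_2 = 8*1 - 7 = 1, d_2 = (57 - 1^2)/8 = 56/8 = 7, a_2 = floor((7 + 1)/7) = 1.
  m_3 = 7*1 - 1 = 6, d_3 = (57 - 6^2)/7 = 21/7 = 3, a_3 = floor((7 + 6)/3) = 4.
  m_4 = 3*4 - 6 = 6, d_4 = (57 - 6^2)/3 = 21/3 = 7, a_4 = floor((7 + 6)/7) = 1.
  m_5 = 7*1 - 6 = 1, d_5 = (57 - 1^2)/7 = 56/7 = 8, a_5 = floor((7 + 1)/8) = 1.
  m_6 = 8*1 - 1 = 7, d_6 = (57 - 7^2)/8 = 8/8 = 1, a_6 = floor((7 + 7)/1) = 14.
  m_7 = 1*14 - 7 = 7, d_7 = (57 - 7^2)/1 = 8/1 = 8: (m_7, d_7) = (m_1, d_1) = (7, 8), so from here the quotients repeat a_1, ..., a_6; the period length is 6.
So sqrt(57) = [7; (1, 1, 4, 1, 1, 14)] with period length k = 6.
k is even, so the fundamental solution of x^2 - 57y^2 = 1 is (p_{k-1}, q_{k-1}) = (p_5, q_5); compute convergents through index 5.
Convergents (p_i = a_i*p_{i-1} + p_{i-2}, q_i = a_i*q_{i-1} + q_{i-2} with p_{-2}=0, p_{-1}=1, q_{-2}=1, q_{-1}=0):
  i=0: a_0=7, p_0 = 7*1 + 0 = 7, q_0 = 7*0 + 1 = 1.
  i=1: a_1=1, p_1 = 1*7 + 1 = 8, q_1 = 1*1 + 0 = 1.
  i=2: a_2=1, p_2 = 1*8 + 7 = 15, q_2 = 1*1 + 1 = 2.
  i=3: a_3=4, p_3 = 4*15 + 8 = 68, q_3 = 4*2 + 1 = 9.
  i=4: a_4=1, p_4 = 1*68 + 15 = 83, q_4 = 1*9 + 2 = 11.
  i=5: a_5=1, p_5 = 1*83 + 68 = 151, q_5 = 1*11 + 9 = 20.
Check: 151^2 - 57*20^2 = 22801 - 22800 = 1, so (x, y) = (151, 20) solves the equation, and by the theorem it is the least positive solution.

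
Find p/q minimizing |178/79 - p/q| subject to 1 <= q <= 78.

169/75

Expand x = 178/79 as a continued fraction with the Euclidean algorithm:
  178 = 2*79 + 20, so a_0 = 2.
  79 = 3*20 + 19, so a_1 = 3.
  20 = 1*19 + 1, so a_2 = 1.
  19 = 19*1 + 0, so a_3 = 19.
so x = [2; 3, 1, 19].
Convergents (p_i = a_i*p_{i-1} + p_{i-2}, q_i = a_i*q_{i-1} + q_{i-2} with p_{-2}=0, p_{-1}=1, q_{-2}=1, q_{-1}=0), until the denominator exceeds 78:
  i=0: a_0=2, p_0 = 2*1 + 0 = 2, q_0 = 2*0 + 1 = 1.
  i=1: a_1=3, p_1 = 3*2 + 1 = 7, q_1 = 3*1 + 0 = 3.
  i=2: a_2=1, p_2 = 1*7 + 2 = 9, q_2 = 1*3 + 1 = 4.
  i=3: a_3=19, p_3 = 19*9 + 7 = 178, q_3 = 19*4 + 3 = 79.
q_3 = 79 > 78, so the last convergent with denominator <= 78 is p_2/q_2 = 9/4.
The closest fraction with denominator <= 78 is either p_2/q_2 or the intermediate fraction (k*p_2 + p_1)/(k*q_2 + q_1) with the largest k >= 1 whose denominator stays <= 78; these approach x as k grows, and every other convergent or intermediate fraction in range is farther away.
Largest k: floor((78 - q_1)/q_2) = floor((78 - 3)/4) = 18.
That gives (18*9 + 7)/(18*4 + 3) = 169/75.
Compare the errors: |x - 9/4| = |178*4 - 9*79|/(79*4) = 1/316, and |x - 169/75| = |178*75 - 169*79|/(79*75) = 1/5925.
Cross-multiplying, 1*316 = 316 < 5925 = 1*5925, so 1/5925 is smaller: the intermediate fraction 169/75 is closer to x than 9/4.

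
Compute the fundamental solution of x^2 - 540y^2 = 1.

(x, y) = (119071, 5124)

First expand sqrt(540) as a continued fraction. With x_i = (sqrt(540) + m_i)/d_i and (m_0, d_0) = (0, 1): a_0 = floor(sqrt(540)) = 23, since 23^2 = 529 <= 540 < 576 = 24^2.
Iterate m_{i+1} = d_i*a_i - m_i, d_{i+1} = (540 - m_{i+1}^2)/d_i, a_{i+1} = floor((a_0 + m_{i+1})/d_{i+1}):
  m_1 = 1*23 - 0 = 23, d_1 = (540 - 23^2)/1 = 11/1 = 11, a_1 = floor((23 + 23)/11) = 4.
  m_2 = 11*4 - 23 = 21, d_2 = (540 - 21^2)/11 = 99/11 = 9, a_2 = floor((23 + 21)/9) = 4.
  m_3 = 9*4 - 21 = 15, d_3 = (540 - 15^2)/9 = 315/9 = 35, a_3 = floor((23 + 15)/35) = 1.
  m_4 = 35*1 - 15 = 20, d_4 = (540 - 20^2)/35 = 140/35 = 4, a_4 = floor((23 + 20)/4) = 10.
  m_5 = 4*10 - 20 = 20, d_5 = (540 - 20^2)/4 = 140/4 = 35, a_5 = floor((23 + 20)/35) = 1.
  m_6 = 35*1 - 20 = 15, d_6 = (540 - 15^2)/35 = 315/35 = 9, a_6 = floor((23 + 15)/9) = 4.
  m_7 = 9*4 - 15 = 21, d_7 = (540 - 21^2)/9 = 99/9 = 11, a_7 = floor((23 + 21)/11) = 4.
  m_8 = 11*4 - 21 = 23, d_8 = (540 - 23^2)/11 = 11/11 = 1, a_8 = floor((23 + 23)/1) = 46.
  m_9 = 1*46 - 23 = 23, d_9 = (540 - 23^2)/1 = 11/1 = 11: (m_9, d_9) = (m_1, d_1) = (23, 11), so from here the quotients repeat a_1, ..., a_8; the period length is 8.
So sqrt(540) = [23; (4, 4, 1, 10, 1, 4, 4, 46)] with period length k = 8.
k is even, so the fundamental solution of x^2 - 540y^2 = 1 is (p_{k-1}, q_{k-1}) = (p_7, q_7); compute convergents through index 7.
Convergents (p_i = a_i*p_{i-1} + p_{i-2}, q_i = a_i*q_{i-1} + q_{i-2} with p_{-2}=0, p_{-1}=1, q_{-2}=1, q_{-1}=0):
  i=0: a_0=23, p_0 = 23*1 + 0 = 23, q_0 = 23*0 + 1 = 1.
  i=1: a_1=4, p_1 = 4*23 + 1 = 93, q_1 = 4*1 + 0 = 4.
  i=2: a_2=4, p_2 = 4*93 + 23 = 395, q_2 = 4*4 + 1 = 17.
  i=3: a_3=1, p_3 = 1*395 + 93 = 488, q_3 = 1*17 + 4 = 21.
  i=4: a_4=10, p_4 = 10*488 + 395 = 5275, q_4 = 10*21 + 17 = 227.
  i=5: a_5=1, p_5 = 1*5275 + 488 = 5763, q_5 = 1*227 + 21 = 248.
  i=6: a_6=4, p_6 = 4*5763 + 5275 = 28327, q_6 = 4*248 + 227 = 1219.
  i=7: a_7=4, p_7 = 4*28327 + 5763 = 119071, q_7 = 4*1219 + 248 = 5124.
Check: 119071^2 - 540*5124^2 = 14177903041 - 14177903040 = 1, so (x, y) = (119071, 5124) solves the equation, and by the theorem it is the least positive solution.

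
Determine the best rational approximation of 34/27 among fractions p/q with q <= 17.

Expand x = 34/27 as a continued fraction with the Euclidean algorithm:
  34 = 1*27 + 7, so a_0 = 1.
  27 = 3*7 + 6, so a_1 = 3.
  7 = 1*6 + 1, so a_2 = 1.
  6 = 6*1 + 0, so a_3 = 6.
so x = [1; 3, 1, 6].
Convergents (p_i = a_i*p_{i-1} + p_{i-2}, q_i = a_i*q_{i-1} + q_{i-2} with p_{-2}=0, p_{-1}=1, q_{-2}=1, q_{-1}=0), until the denominator exceeds 17:
  i=0: a_0=1, p_0 = 1*1 + 0 = 1, q_0 = 1*0 + 1 = 1.
  i=1: a_1=3, p_1 = 3*1 + 1 = 4, q_1 = 3*1 + 0 = 3.
  i=2: a_2=1, p_2 = 1*4 + 1 = 5, q_2 = 1*3 + 1 = 4.
  i=3: a_3=6, p_3 = 6*5 + 4 = 34, q_3 = 6*4 + 3 = 27.
q_3 = 27 > 17, so the last convergent with denominator <= 17 is p_2/q_2 = 5/4.
The closest fraction with denominator <= 17 is either p_2/q_2 or the intermediate fraction (k*p_2 + p_1)/(k*q_2 + q_1) with the largest k >= 1 whose denominator stays <= 17; these approach x as k grows, and every other convergent or intermediate fraction in range is farther away.
Largest k: floor((17 - q_1)/q_2) = floor((17 - 3)/4) = 3.
That gives (3*5 + 4)/(3*4 + 3) = 19/15.
Compare the errors: |x - 5/4| = |34*4 - 5*27|/(27*4) = 1/108, and |x - 19/15| = |34*15 - 19*27|/(27*15) = 3/405.
Cross-multiplying, 3*108 = 324 < 405 = 1*405, so 3/405 is smaller: the intermediate fraction 19/15 is closer to x than 5/4.

19/15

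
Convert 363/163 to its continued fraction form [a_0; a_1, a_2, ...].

[2; 4, 2, 2, 7]

Run the Euclidean algorithm on 363 and 163; the successive quotients are the partial quotients a_0, a_1, ... (each step inverts the fractional part left over by the previous one):
  363 = 2*163 + 37, so a_0 = 2.
  163 = 4*37 + 15, so a_1 = 4.
  37 = 2*15 + 7, so a_2 = 2.
  15 = 2*7 + 1, so a_3 = 2.
  7 = 7*1 + 0, so a_4 = 7.
The remainder reaches 0 after 5 divisions, so the expansion has 5 partial quotients, read off in order.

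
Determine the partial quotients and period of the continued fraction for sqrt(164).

[12; (1, 4, 6, 4, 1, 24)]

Write x_i = (sqrt(164) + m_i)/d_i with (m_0, d_0) = (0, 1). a_0 = floor(sqrt(164)) = 12, since 12^2 = 144 <= 164 < 169 = 13^2.
Iterate m_{i+1} = d_i*a_i - m_i, d_{i+1} = (164 - m_{i+1}^2)/d_i, a_{i+1} = floor((a_0 + m_{i+1})/d_{i+1}):
  m_1 = 1*12 - 0 = 12, d_1 = (164 - 12^2)/1 = 20/1 = 20, a_1 = floor((12 + 12)/20) = 1.
  m_2 = 20*1 - 12 = 8, d_2 = (164 - 8^2)/20 = 100/20 = 5, a_2 = floor((12 + 8)/5) = 4.
  m_3 = 5*4 - 8 = 12, d_3 = (164 - 12^2)/5 = 20/5 = 4, a_3 = floor((12 + 12)/4) = 6.
  m_4 = 4*6 - 12 = 12, d_4 = (164 - 12^2)/4 = 20/4 = 5, a_4 = floor((12 + 12)/5) = 4.
  m_5 = 5*4 - 12 = 8, d_5 = (164 - 8^2)/5 = 100/5 = 20, a_5 = floor((12 + 8)/20) = 1.
  m_6 = 20*1 - 8 = 12, d_6 = (164 - 12^2)/20 = 20/20 = 1, a_6 = floor((12 + 12)/1) = 24.
  m_7 = 1*24 - 12 = 12, d_7 = (164 - 12^2)/1 = 20/1 = 20: (m_7, d_7) = (m_1, d_1) = (12, 20), so from here the quotients repeat a_1, ..., a_6; the period length is 6.
Hence the expansion of sqrt(164) is a_0 = 12 followed by the repeating block 1, 4, 6, 4, 1, 24 (period 6).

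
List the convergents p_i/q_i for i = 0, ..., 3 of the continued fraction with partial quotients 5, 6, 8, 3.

Using the convergent recurrence p_i = a_i*p_{i-1} + p_{i-2}, q_i = a_i*q_{i-1} + q_{i-2} with p_{-2}=0, p_{-1}=1, q_{-2}=1, q_{-1}=0:
  i=0: a_0=5, p_0 = 5*1 + 0 = 5, q_0 = 5*0 + 1 = 1.
  i=1: a_1=6, p_1 = 6*5 + 1 = 31, q_1 = 6*1 + 0 = 6.
  i=2: a_2=8, p_2 = 8*31 + 5 = 253, q_2 = 8*6 + 1 = 49.
  i=3: a_3=3, p_3 = 3*253 + 31 = 790, q_3 = 3*49 + 6 = 153.

5/1, 31/6, 253/49, 790/153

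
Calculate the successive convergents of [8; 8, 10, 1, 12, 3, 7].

8/1, 65/8, 658/81, 723/89, 9334/1149, 28725/3536, 210409/25901

Using the convergent recurrence p_i = a_i*p_{i-1} + p_{i-2}, q_i = a_i*q_{i-1} + q_{i-2} with p_{-2}=0, p_{-1}=1, q_{-2}=1, q_{-1}=0:
  i=0: a_0=8, p_0 = 8*1 + 0 = 8, q_0 = 8*0 + 1 = 1.
  i=1: a_1=8, p_1 = 8*8 + 1 = 65, q_1 = 8*1 + 0 = 8.
  i=2: a_2=10, p_2 = 10*65 + 8 = 658, q_2 = 10*8 + 1 = 81.
  i=3: a_3=1, p_3 = 1*658 + 65 = 723, q_3 = 1*81 + 8 = 89.
  i=4: a_4=12, p_4 = 12*723 + 658 = 9334, q_4 = 12*89 + 81 = 1149.
  i=5: a_5=3, p_5 = 3*9334 + 723 = 28725, q_5 = 3*1149 + 89 = 3536.
  i=6: a_6=7, p_6 = 7*28725 + 9334 = 210409, q_6 = 7*3536 + 1149 = 25901.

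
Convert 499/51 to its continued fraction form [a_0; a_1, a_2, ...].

Run the Euclidean algorithm on 499 and 51; the successive quotients are the partial quotients a_0, a_1, ... (each step inverts the fractional part left over by the previous one):
  499 = 9*51 + 40, so a_0 = 9.
  51 = 1*40 + 11, so a_1 = 1.
  40 = 3*11 + 7, so a_2 = 3.
  11 = 1*7 + 4, so a_3 = 1.
  7 = 1*4 + 3, so a_4 = 1.
  4 = 1*3 + 1, so a_5 = 1.
  3 = 3*1 + 0, so a_6 = 3.
The remainder reaches 0 after 7 divisions, so the expansion has 7 partial quotients, read off in order.

[9; 1, 3, 1, 1, 1, 3]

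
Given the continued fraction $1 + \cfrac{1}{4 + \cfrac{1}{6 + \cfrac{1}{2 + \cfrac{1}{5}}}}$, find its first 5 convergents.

Using the convergent recurrence p_i = a_i*p_{i-1} + p_{i-2}, q_i = a_i*q_{i-1} + q_{i-2} with p_{-2}=0, p_{-1}=1, q_{-2}=1, q_{-1}=0:
  i=0: a_0=1, p_0 = 1*1 + 0 = 1, q_0 = 1*0 + 1 = 1.
  i=1: a_1=4, p_1 = 4*1 + 1 = 5, q_1 = 4*1 + 0 = 4.
  i=2: a_2=6, p_2 = 6*5 + 1 = 31, q_2 = 6*4 + 1 = 25.
  i=3: a_3=2, p_3 = 2*31 + 5 = 67, q_3 = 2*25 + 4 = 54.
  i=4: a_4=5, p_4 = 5*67 + 31 = 366, q_4 = 5*54 + 25 = 295.

1/1, 5/4, 31/25, 67/54, 366/295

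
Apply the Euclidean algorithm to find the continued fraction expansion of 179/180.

[0; 1, 179]

Run the Euclidean algorithm on 179 and 180; the successive quotients are the partial quotients a_0, a_1, ... (each step inverts the fractional part left over by the previous one):
  179 = 0*180 + 179, so a_0 = 0.
  180 = 1*179 + 1, so a_1 = 1.
  179 = 179*1 + 0, so a_2 = 179.
The remainder reaches 0 after 3 divisions, so the expansion has 3 partial quotients, read off in order.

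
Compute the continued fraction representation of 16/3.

[5; 3]

Run the Euclidean algorithm on 16 and 3; the successive quotients are the partial quotients a_0, a_1, ... (each step inverts the fractional part left over by the previous one):
  16 = 5*3 + 1, so a_0 = 5.
  3 = 3*1 + 0, so a_1 = 3.
The remainder reaches 0 after 2 divisions, so the expansion has 2 partial quotients, read off in order.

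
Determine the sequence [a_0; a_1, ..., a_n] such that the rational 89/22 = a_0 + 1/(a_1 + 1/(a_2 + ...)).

[4; 22]

Run the Euclidean algorithm on 89 and 22; the successive quotients are the partial quotients a_0, a_1, ... (each step inverts the fractional part left over by the previous one):
  89 = 4*22 + 1, so a_0 = 4.
  22 = 22*1 + 0, so a_1 = 22.
The remainder reaches 0 after 2 divisions, so the expansion has 2 partial quotients, read off in order.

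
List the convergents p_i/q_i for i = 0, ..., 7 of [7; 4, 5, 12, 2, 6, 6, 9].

7/1, 29/4, 152/21, 1853/256, 3858/533, 25001/3454, 153864/21257, 1409777/194767

Using the convergent recurrence p_i = a_i*p_{i-1} + p_{i-2}, q_i = a_i*q_{i-1} + q_{i-2} with p_{-2}=0, p_{-1}=1, q_{-2}=1, q_{-1}=0:
  i=0: a_0=7, p_0 = 7*1 + 0 = 7, q_0 = 7*0 + 1 = 1.
  i=1: a_1=4, p_1 = 4*7 + 1 = 29, q_1 = 4*1 + 0 = 4.
  i=2: a_2=5, p_2 = 5*29 + 7 = 152, q_2 = 5*4 + 1 = 21.
  i=3: a_3=12, p_3 = 12*152 + 29 = 1853, q_3 = 12*21 + 4 = 256.
  i=4: a_4=2, p_4 = 2*1853 + 152 = 3858, q_4 = 2*256 + 21 = 533.
  i=5: a_5=6, p_5 = 6*3858 + 1853 = 25001, q_5 = 6*533 + 256 = 3454.
  i=6: a_6=6, p_6 = 6*25001 + 3858 = 153864, q_6 = 6*3454 + 533 = 21257.
  i=7: a_7=9, p_7 = 9*153864 + 25001 = 1409777, q_7 = 9*21257 + 3454 = 194767.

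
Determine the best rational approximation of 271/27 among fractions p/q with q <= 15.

Expand x = 271/27 as a continued fraction with the Euclidean algorithm:
  271 = 10*27 + 1, so a_0 = 10.
  27 = 27*1 + 0, so a_1 = 27.
so x = [10; 27].
Convergents (p_i = a_i*p_{i-1} + p_{i-2}, q_i = a_i*q_{i-1} + q_{i-2} with p_{-2}=0, p_{-1}=1, q_{-2}=1, q_{-1}=0), until the denominator exceeds 15:
  i=0: a_0=10, p_0 = 10*1 + 0 = 10, q_0 = 10*0 + 1 = 1.
  i=1: a_1=27, p_1 = 27*10 + 1 = 271, q_1 = 27*1 + 0 = 27.
q_1 = 27 > 15, so the last convergent with denominator <= 15 is p_0/q_0 = 10/1.
The closest fraction with denominator <= 15 is either p_0/q_0 or the intermediate fraction (k*p_0 + p_{-1})/(k*q_0 + q_{-1}) with the largest k >= 1 whose denominator stays <= 15; these approach x as k grows, and every other convergent or intermediate fraction in range is farther away.
Largest k: floor((15 - q_{-1})/q_0) = floor((15 - 0)/1) = 15 (using the seeds p_{-1} = 1, q_{-1} = 0).
That gives (15*10 + 1)/(15*1 + 0) = 151/15.
Compare the errors: |x - 10/1| = |271*1 - 10*27|/(27*1) = 1/27, and |x - 151/15| = |271*15 - 151*27|/(27*15) = 12/405.
Cross-multiplying, 12*27 = 324 < 405 = 1*405, so 12/405 is smaller: the intermediate fraction 151/15 is closer to x than 10/1.

151/15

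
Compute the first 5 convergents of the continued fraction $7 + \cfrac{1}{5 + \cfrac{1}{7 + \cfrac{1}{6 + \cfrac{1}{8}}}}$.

Using the convergent recurrence p_i = a_i*p_{i-1} + p_{i-2}, q_i = a_i*q_{i-1} + q_{i-2} with p_{-2}=0, p_{-1}=1, q_{-2}=1, q_{-1}=0:
  i=0: a_0=7, p_0 = 7*1 + 0 = 7, q_0 = 7*0 + 1 = 1.
  i=1: a_1=5, p_1 = 5*7 + 1 = 36, q_1 = 5*1 + 0 = 5.
  i=2: a_2=7, p_2 = 7*36 + 7 = 259, q_2 = 7*5 + 1 = 36.
  i=3: a_3=6, p_3 = 6*259 + 36 = 1590, q_3 = 6*36 + 5 = 221.
  i=4: a_4=8, p_4 = 8*1590 + 259 = 12979, q_4 = 8*221 + 36 = 1804.

7/1, 36/5, 259/36, 1590/221, 12979/1804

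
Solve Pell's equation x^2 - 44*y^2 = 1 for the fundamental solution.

First expand sqrt(44) as a continued fraction. With x_i = (sqrt(44) + m_i)/d_i and (m_0, d_0) = (0, 1): a_0 = floor(sqrt(44)) = 6, since 6^2 = 36 <= 44 < 49 = 7^2.
Iterate m_{i+1} = d_i*a_i - m_i, d_{i+1} = (44 - m_{i+1}^2)/d_i, a_{i+1} = floor((a_0 + m_{i+1})/d_{i+1}):
  m_1 = 1*6 - 0 = 6, d_1 = (44 - 6^2)/1 = 8/1 = 8, a_1 = floor((6 + 6)/8) = 1.
  m_2 = 8*1 - 6 = 2, d_2 = (44 - 2^2)/8 = 40/8 = 5, a_2 = floor((6 + 2)/5) = 1.
  m_3 = 5*1 - 2 = 3, d_3 = (44 - 3^2)/5 = 35/5 = 7, a_3 = floor((6 + 3)/7) = 1.
  m_4 = 7*1 - 3 = 4, d_4 = (44 - 4^2)/7 = 28/7 = 4, a_4 = floor((6 + 4)/4) = 2.
  m_5 = 4*2 - 4 = 4, d_5 = (44 - 4^2)/4 = 28/4 = 7, a_5 = floor((6 + 4)/7) = 1.
  m_6 = 7*1 - 4 = 3, d_6 = (44 - 3^2)/7 = 35/7 = 5, a_6 = floor((6 + 3)/5) = 1.
  m_7 = 5*1 - 3 = 2, d_7 = (44 - 2^2)/5 = 40/5 = 8, a_7 = floor((6 + 2)/8) = 1.
  m_8 = 8*1 - 2 = 6, d_8 = (44 - 6^2)/8 = 8/8 = 1, a_8 = floor((6 + 6)/1) = 12.
  m_9 = 1*12 - 6 = 6, d_9 = (44 - 6^2)/1 = 8/1 = 8: (m_9, d_9) = (m_1, d_1) = (6, 8), so from here the quotients repeat a_1, ..., a_8; the period length is 8.
So sqrt(44) = [6; (1, 1, 1, 2, 1, 1, 1, 12)] with period length k = 8.
k is even, so the fundamental solution of x^2 - 44y^2 = 1 is (p_{k-1}, q_{k-1}) = (p_7, q_7); compute convergents through index 7.
Convergents (p_i = a_i*p_{i-1} + p_{i-2}, q_i = a_i*q_{i-1} + q_{i-2} with p_{-2}=0, p_{-1}=1, q_{-2}=1, q_{-1}=0):
  i=0: a_0=6, p_0 = 6*1 + 0 = 6, q_0 = 6*0 + 1 = 1.
  i=1: a_1=1, p_1 = 1*6 + 1 = 7, q_1 = 1*1 + 0 = 1.
  i=2: a_2=1, p_2 = 1*7 + 6 = 13, q_2 = 1*1 + 1 = 2.
  i=3: a_3=1, p_3 = 1*13 + 7 = 20, q_3 = 1*2 + 1 = 3.
  i=4: a_4=2, p_4 = 2*20 + 13 = 53, q_4 = 2*3 + 2 = 8.
  i=5: a_5=1, p_5 = 1*53 + 20 = 73, q_5 = 1*8 + 3 = 11.
  i=6: a_6=1, p_6 = 1*73 + 53 = 126, q_6 = 1*11 + 8 = 19.
  i=7: a_7=1, p_7 = 1*126 + 73 = 199, q_7 = 1*19 + 11 = 30.
Check: 199^2 - 44*30^2 = 39601 - 39600 = 1, so (x, y) = (199, 30) solves the equation, and by the theorem it is the least positive solution.

(x, y) = (199, 30)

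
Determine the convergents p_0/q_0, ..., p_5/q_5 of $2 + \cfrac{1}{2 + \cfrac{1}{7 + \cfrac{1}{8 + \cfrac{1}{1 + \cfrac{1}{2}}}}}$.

2/1, 5/2, 37/15, 301/122, 338/137, 977/396

Using the convergent recurrence p_i = a_i*p_{i-1} + p_{i-2}, q_i = a_i*q_{i-1} + q_{i-2} with p_{-2}=0, p_{-1}=1, q_{-2}=1, q_{-1}=0:
  i=0: a_0=2, p_0 = 2*1 + 0 = 2, q_0 = 2*0 + 1 = 1.
  i=1: a_1=2, p_1 = 2*2 + 1 = 5, q_1 = 2*1 + 0 = 2.
  i=2: a_2=7, p_2 = 7*5 + 2 = 37, q_2 = 7*2 + 1 = 15.
  i=3: a_3=8, p_3 = 8*37 + 5 = 301, q_3 = 8*15 + 2 = 122.
  i=4: a_4=1, p_4 = 1*301 + 37 = 338, q_4 = 1*122 + 15 = 137.
  i=5: a_5=2, p_5 = 2*338 + 301 = 977, q_5 = 2*137 + 122 = 396.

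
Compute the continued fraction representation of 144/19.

Run the Euclidean algorithm on 144 and 19; the successive quotients are the partial quotients a_0, a_1, ... (each step inverts the fractional part left over by the previous one):
  144 = 7*19 + 11, so a_0 = 7.
  19 = 1*11 + 8, so a_1 = 1.
  11 = 1*8 + 3, so a_2 = 1.
  8 = 2*3 + 2, so a_3 = 2.
  3 = 1*2 + 1, so a_4 = 1.
  2 = 2*1 + 0, so a_5 = 2.
The remainder reaches 0 after 6 divisions, so the expansion has 6 partial quotients, read off in order.

[7; 1, 1, 2, 1, 2]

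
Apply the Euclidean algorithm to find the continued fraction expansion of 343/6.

Run the Euclidean algorithm on 343 and 6; the successive quotients are the partial quotients a_0, a_1, ... (each step inverts the fractional part left over by the previous one):
  343 = 57*6 + 1, so a_0 = 57.
  6 = 6*1 + 0, so a_1 = 6.
The remainder reaches 0 after 2 divisions, so the expansion has 2 partial quotients, read off in order.

[57; 6]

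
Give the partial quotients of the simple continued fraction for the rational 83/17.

Run the Euclidean algorithm on 83 and 17; the successive quotients are the partial quotients a_0, a_1, ... (each step inverts the fractional part left over by the previous one):
  83 = 4*17 + 15, so a_0 = 4.
  17 = 1*15 + 2, so a_1 = 1.
  15 = 7*2 + 1, so a_2 = 7.
  2 = 2*1 + 0, so a_3 = 2.
The remainder reaches 0 after 4 divisions, so the expansion has 4 partial quotients, read off in order.

[4; 1, 7, 2]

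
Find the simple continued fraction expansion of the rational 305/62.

[4; 1, 11, 2, 2]

Run the Euclidean algorithm on 305 and 62; the successive quotients are the partial quotients a_0, a_1, ... (each step inverts the fractional part left over by the previous one):
  305 = 4*62 + 57, so a_0 = 4.
  62 = 1*57 + 5, so a_1 = 1.
  57 = 11*5 + 2, so a_2 = 11.
  5 = 2*2 + 1, so a_3 = 2.
  2 = 2*1 + 0, so a_4 = 2.
The remainder reaches 0 after 5 divisions, so the expansion has 5 partial quotients, read off in order.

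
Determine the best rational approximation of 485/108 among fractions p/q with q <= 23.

9/2

Expand x = 485/108 as a continued fraction with the Euclidean algorithm:
  485 = 4*108 + 53, so a_0 = 4.
  108 = 2*53 + 2, so a_1 = 2.
  53 = 26*2 + 1, so a_2 = 26.
  2 = 2*1 + 0, so a_3 = 2.
so x = [4; 2, 26, 2].
Convergents (p_i = a_i*p_{i-1} + p_{i-2}, q_i = a_i*q_{i-1} + q_{i-2} with p_{-2}=0, p_{-1}=1, q_{-2}=1, q_{-1}=0), until the denominator exceeds 23:
  i=0: a_0=4, p_0 = 4*1 + 0 = 4, q_0 = 4*0 + 1 = 1.
  i=1: a_1=2, p_1 = 2*4 + 1 = 9, q_1 = 2*1 + 0 = 2.
  i=2: a_2=26, p_2 = 26*9 + 4 = 238, q_2 = 26*2 + 1 = 53.
q_2 = 53 > 23, so the last convergent with denominator <= 23 is p_1/q_1 = 9/2.
The closest fraction with denominator <= 23 is either p_1/q_1 or the intermediate fraction (k*p_1 + p_0)/(k*q_1 + q_0) with the largest k >= 1 whose denominator stays <= 23; these approach x as k grows, and every other convergent or intermediate fraction in range is farther away.
Largest k: floor((23 - q_0)/q_1) = floor((23 - 1)/2) = 11.
That gives (11*9 + 4)/(11*2 + 1) = 103/23.
Compare the errors: |x - 9/2| = |485*2 - 9*108|/(108*2) = 2/216, and |x - 103/23| = |485*23 - 103*108|/(108*23) = 31/2484.
Cross-multiplying, 2*2484 = 4968 < 6696 = 31*216, so 2/216 is smaller: the convergent 9/2 is closer to x than 103/23.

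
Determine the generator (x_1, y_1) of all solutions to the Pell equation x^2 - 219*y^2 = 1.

First expand sqrt(219) as a continued fraction. With x_i = (sqrt(219) + m_i)/d_i and (m_0, d_0) = (0, 1): a_0 = floor(sqrt(219)) = 14, since 14^2 = 196 <= 219 < 225 = 15^2.
Iterate m_{i+1} = d_i*a_i - m_i, d_{i+1} = (219 - m_{i+1}^2)/d_i, a_{i+1} = floor((a_0 + m_{i+1})/d_{i+1}):
  m_1 = 1*14 - 0 = 14, d_1 = (219 - 14^2)/1 = 23/1 = 23, a_1 = floor((14 + 14)/23) = 1.
  m_2 = 23*1 - 14 = 9, d_2 = (219 - 9^2)/23 = 138/23 = 6, a_2 = floor((14 + 9)/6) = 3.
  m_3 = 6*3 - 9 = 9, d_3 = (219 - 9^2)/6 = 138/6 = 23, a_3 = floor((14 + 9)/23) = 1.
  m_4 = 23*1 - 9 = 14, d_4 = (219 - 14^2)/23 = 23/23 = 1, a_4 = floor((14 + 14)/1) = 28.
  m_5 = 1*28 - 14 = 14, d_5 = (219 - 14^2)/1 = 23/1 = 23: (m_5, d_5) = (m_1, d_1) = (14, 23), so from here the quotients repeat a_1, ..., a_4; the period length is 4.
So sqrt(219) = [14; (1, 3, 1, 28)] with period length k = 4.
k is even, so the fundamental solution of x^2 - 219y^2 = 1 is (p_{k-1}, q_{k-1}) = (p_3, q_3); compute convergents through index 3.
Convergents (p_i = a_i*p_{i-1} + p_{i-2}, q_i = a_i*q_{i-1} + q_{i-2} with p_{-2}=0, p_{-1}=1, q_{-2}=1, q_{-1}=0):
  i=0: a_0=14, p_0 = 14*1 + 0 = 14, q_0 = 14*0 + 1 = 1.
  i=1: a_1=1, p_1 = 1*14 + 1 = 15, q_1 = 1*1 + 0 = 1.
  i=2: a_2=3, p_2 = 3*15 + 14 = 59, q_2 = 3*1 + 1 = 4.
  i=3: a_3=1, p_3 = 1*59 + 15 = 74, q_3 = 1*4 + 1 = 5.
Check: 74^2 - 219*5^2 = 5476 - 5475 = 1, so (x, y) = (74, 5) solves the equation, and by the theorem it is the least positive solution.

(x, y) = (74, 5)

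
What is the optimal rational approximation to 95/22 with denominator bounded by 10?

Expand x = 95/22 as a continued fraction with the Euclidean algorithm:
  95 = 4*22 + 7, so a_0 = 4.
  22 = 3*7 + 1, so a_1 = 3.
  7 = 7*1 + 0, so a_2 = 7.
so x = [4; 3, 7].
Convergents (p_i = a_i*p_{i-1} + p_{i-2}, q_i = a_i*q_{i-1} + q_{i-2} with p_{-2}=0, p_{-1}=1, q_{-2}=1, q_{-1}=0), until the denominator exceeds 10:
  i=0: a_0=4, p_0 = 4*1 + 0 = 4, q_0 = 4*0 + 1 = 1.
  i=1: a_1=3, p_1 = 3*4 + 1 = 13, q_1 = 3*1 + 0 = 3.
  i=2: a_2=7, p_2 = 7*13 + 4 = 95, q_2 = 7*3 + 1 = 22.
q_2 = 22 > 10, so the last convergent with denominator <= 10 is p_1/q_1 = 13/3.
The closest fraction with denominator <= 10 is either p_1/q_1 or the intermediate fraction (k*p_1 + p_0)/(k*q_1 + q_0) with the largest k >= 1 whose denominator stays <= 10; these approach x as k grows, and every other convergent or intermediate fraction in range is farther away.
Largest k: floor((10 - q_0)/q_1) = floor((10 - 1)/3) = 3.
That gives (3*13 + 4)/(3*3 + 1) = 43/10.
Compare the errors: |x - 13/3| = |95*3 - 13*22|/(22*3) = 1/66, and |x - 43/10| = |95*10 - 43*22|/(22*10) = 4/220.
Cross-multiplying, 1*220 = 220 < 264 = 4*66, so 1/66 is smaller: the convergent 13/3 is closer to x than 43/10.

13/3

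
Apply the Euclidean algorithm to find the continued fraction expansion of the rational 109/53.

[2; 17, 1, 2]

Run the Euclidean algorithm on 109 and 53; the successive quotients are the partial quotients a_0, a_1, ... (each step inverts the fractional part left over by the previous one):
  109 = 2*53 + 3, so a_0 = 2.
  53 = 17*3 + 2, so a_1 = 17.
  3 = 1*2 + 1, so a_2 = 1.
  2 = 2*1 + 0, so a_3 = 2.
The remainder reaches 0 after 4 divisions, so the expansion has 4 partial quotients, read off in order.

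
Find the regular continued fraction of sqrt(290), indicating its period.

Write x_i = (sqrt(290) + m_i)/d_i with (m_0, d_0) = (0, 1). a_0 = floor(sqrt(290)) = 17, since 17^2 = 289 <= 290 < 324 = 18^2.
Iterate m_{i+1} = d_i*a_i - m_i, d_{i+1} = (290 - m_{i+1}^2)/d_i, a_{i+1} = floor((a_0 + m_{i+1})/d_{i+1}):
  m_1 = 1*17 - 0 = 17, d_1 = (290 - 17^2)/1 = 1/1 = 1, a_1 = floor((17 + 17)/1) = 34.
  m_2 = 1*34 - 17 = 17, d_2 = (290 - 17^2)/1 = 1/1 = 1: (m_2, d_2) = (m_1, d_1) = (17, 1), so from here the quotient a_1 repeats; the period length is 1.
Hence the expansion of sqrt(290) is a_0 = 17 followed by the repeating block 34 (period 1).

[17; (34)]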